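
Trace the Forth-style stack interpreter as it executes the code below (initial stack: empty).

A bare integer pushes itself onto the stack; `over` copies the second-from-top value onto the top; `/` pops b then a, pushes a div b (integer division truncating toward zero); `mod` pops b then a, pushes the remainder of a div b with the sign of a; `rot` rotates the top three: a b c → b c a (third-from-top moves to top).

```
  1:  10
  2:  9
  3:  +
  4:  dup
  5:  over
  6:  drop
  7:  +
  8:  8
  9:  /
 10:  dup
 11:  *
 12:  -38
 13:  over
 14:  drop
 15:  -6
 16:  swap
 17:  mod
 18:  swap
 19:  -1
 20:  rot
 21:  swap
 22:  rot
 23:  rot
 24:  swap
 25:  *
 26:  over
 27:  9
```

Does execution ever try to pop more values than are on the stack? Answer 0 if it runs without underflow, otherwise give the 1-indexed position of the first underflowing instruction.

10    10
9     10 9
+     19
dup   19 19
over  19 19 19
drop  19 19
+     38
8     38 8
/     4
dup   4 4
*     16
-38   16 -38
over  16 -38 16
drop  16 -38
-6    16 -38 -6
swap  16 -6 -38
mod   16 -6
swap  -6 16
-1    -6 16 -1
rot   16 -1 -6
swap  16 -6 -1
rot   -6 -1 16
rot   -1 16 -6
swap  -1 -6 16
*     -1 -96
over  -1 -96 -1
9     -1 -96 -1 9

0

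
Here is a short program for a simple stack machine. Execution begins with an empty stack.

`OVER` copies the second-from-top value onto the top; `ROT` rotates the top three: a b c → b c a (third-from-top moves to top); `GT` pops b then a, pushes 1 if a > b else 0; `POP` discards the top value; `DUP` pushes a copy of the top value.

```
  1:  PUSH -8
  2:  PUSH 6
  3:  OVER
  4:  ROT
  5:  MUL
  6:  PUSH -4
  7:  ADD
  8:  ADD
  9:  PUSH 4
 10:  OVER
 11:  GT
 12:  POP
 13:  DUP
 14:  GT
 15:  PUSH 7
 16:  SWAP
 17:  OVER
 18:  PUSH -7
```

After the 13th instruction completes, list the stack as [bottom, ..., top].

PUSH -8 → [-8]
PUSH 6  → [-8, 6]
OVER    → [-8, 6, -8]
ROT     → [6, -8, -8]
MUL     → [6, 64]
PUSH -4 → [6, 64, -4]
ADD     → [6, 60]
ADD     → [66]
PUSH 4  → [66, 4]
OVER    → [66, 4, 66]
GT      → [66, 0]
POP     → [66]
DUP     → [66, 66]

[66, 66]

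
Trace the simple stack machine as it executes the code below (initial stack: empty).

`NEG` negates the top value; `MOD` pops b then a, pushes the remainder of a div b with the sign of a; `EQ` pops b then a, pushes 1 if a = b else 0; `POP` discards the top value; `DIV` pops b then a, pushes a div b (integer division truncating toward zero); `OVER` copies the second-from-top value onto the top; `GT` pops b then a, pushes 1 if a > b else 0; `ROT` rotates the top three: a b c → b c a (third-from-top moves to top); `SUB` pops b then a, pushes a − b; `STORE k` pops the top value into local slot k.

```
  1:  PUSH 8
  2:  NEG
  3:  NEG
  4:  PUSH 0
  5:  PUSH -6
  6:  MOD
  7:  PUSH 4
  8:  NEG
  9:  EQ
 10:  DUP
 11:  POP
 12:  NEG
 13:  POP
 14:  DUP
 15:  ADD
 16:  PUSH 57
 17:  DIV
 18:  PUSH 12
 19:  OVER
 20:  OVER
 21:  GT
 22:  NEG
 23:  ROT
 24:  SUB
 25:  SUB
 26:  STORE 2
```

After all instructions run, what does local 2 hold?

PUSH 8  : 8
NEG     : -8
NEG     : 8
PUSH 0  : 8 0
PUSH -6 : 8 0 -6
MOD     : 8 0
PUSH 4  : 8 0 4
NEG     : 8 0 -4
EQ      : 8 0
DUP     : 8 0 0
POP     : 8 0
NEG     : 8 0
POP     : 8
DUP     : 8 8
ADD     : 16
PUSH 57 : 16 57
DIV     : 0
PUSH 12 : 0 12
OVER    : 0 12 0
OVER    : 0 12 0 12
GT      : 0 12 0
NEG     : 0 12 0
ROT     : 12 0 0
SUB     : 12 0
SUB     : 12
STORE 2 : (empty)

12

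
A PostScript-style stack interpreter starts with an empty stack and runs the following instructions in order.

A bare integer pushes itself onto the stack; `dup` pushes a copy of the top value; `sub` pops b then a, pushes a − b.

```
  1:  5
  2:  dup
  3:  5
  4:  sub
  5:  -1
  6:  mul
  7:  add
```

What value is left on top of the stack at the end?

5

5   -> [5]
dup -> [5, 5]
5   -> [5, 5, 5]
sub -> [5, 0]
-1  -> [5, 0, -1]
mul -> [5, 0]
add -> [5]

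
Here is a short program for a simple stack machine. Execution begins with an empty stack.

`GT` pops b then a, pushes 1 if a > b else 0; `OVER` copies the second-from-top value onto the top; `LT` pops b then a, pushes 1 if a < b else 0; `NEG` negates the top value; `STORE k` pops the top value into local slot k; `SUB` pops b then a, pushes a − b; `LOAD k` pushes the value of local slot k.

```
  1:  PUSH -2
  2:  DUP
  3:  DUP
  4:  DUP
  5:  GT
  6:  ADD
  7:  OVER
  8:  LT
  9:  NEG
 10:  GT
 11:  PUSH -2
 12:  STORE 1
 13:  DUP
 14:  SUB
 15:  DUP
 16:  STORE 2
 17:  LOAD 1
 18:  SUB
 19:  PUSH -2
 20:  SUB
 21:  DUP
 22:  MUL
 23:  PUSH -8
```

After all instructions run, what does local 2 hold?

PUSH -2 -> -2
DUP     -> -2 -2
DUP     -> -2 -2 -2
DUP     -> -2 -2 -2 -2
GT      -> -2 -2 0
ADD     -> -2 -2
OVER    -> -2 -2 -2
LT      -> -2 0
NEG     -> -2 0
GT      -> 0
PUSH -2 -> 0 -2
STORE 1 -> 0
DUP     -> 0 0
SUB     -> 0
DUP     -> 0 0
STORE 2 -> 0
LOAD 1  -> 0 -2
SUB     -> 2
PUSH -2 -> 2 -2
SUB     -> 4
DUP     -> 4 4
MUL     -> 16
PUSH -8 -> 16 -8

0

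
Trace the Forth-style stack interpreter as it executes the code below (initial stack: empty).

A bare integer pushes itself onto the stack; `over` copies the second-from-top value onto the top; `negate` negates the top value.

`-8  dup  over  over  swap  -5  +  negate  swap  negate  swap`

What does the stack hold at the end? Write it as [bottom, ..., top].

-8     : -8
dup    : -8 -8
over   : -8 -8 -8
over   : -8 -8 -8 -8
swap   : -8 -8 -8 -8
-5     : -8 -8 -8 -8 -5
+      : -8 -8 -8 -13
negate : -8 -8 -8 13
swap   : -8 -8 13 -8
negate : -8 -8 13 8
swap   : -8 -8 8 13

[-8, -8, 8, 13]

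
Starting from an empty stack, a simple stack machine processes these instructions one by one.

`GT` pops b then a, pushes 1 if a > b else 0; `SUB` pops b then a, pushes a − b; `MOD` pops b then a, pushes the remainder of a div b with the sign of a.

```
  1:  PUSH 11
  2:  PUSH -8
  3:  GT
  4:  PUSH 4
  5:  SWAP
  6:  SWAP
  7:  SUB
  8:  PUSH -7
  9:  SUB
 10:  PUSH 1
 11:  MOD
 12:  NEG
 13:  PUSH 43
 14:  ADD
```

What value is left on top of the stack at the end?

43

PUSH 11 → [11]
PUSH -8 → [11, -8]
GT      → [1]
PUSH 4  → [1, 4]
SWAP    → [4, 1]
SWAP    → [1, 4]
SUB     → [-3]
PUSH -7 → [-3, -7]
SUB     → [4]
PUSH 1  → [4, 1]
MOD     → [0]
NEG     → [0]
PUSH 43 → [0, 43]
ADD     → [43]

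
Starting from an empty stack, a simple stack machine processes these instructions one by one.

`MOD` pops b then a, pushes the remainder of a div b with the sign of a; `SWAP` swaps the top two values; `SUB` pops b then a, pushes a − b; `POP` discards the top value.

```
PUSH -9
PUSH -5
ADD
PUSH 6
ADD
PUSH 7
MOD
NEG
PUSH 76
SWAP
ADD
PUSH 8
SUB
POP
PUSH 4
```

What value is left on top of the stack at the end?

PUSH -9 → -9
PUSH -5 → -9 -5
ADD     → -14
PUSH 6  → -14 6
ADD     → -8
PUSH 7  → -8 7
MOD     → -1
NEG     → 1
PUSH 76 → 1 76
SWAP    → 76 1
ADD     → 77
PUSH 8  → 77 8
SUB     → 69
POP     → (empty)
PUSH 4  → 4

4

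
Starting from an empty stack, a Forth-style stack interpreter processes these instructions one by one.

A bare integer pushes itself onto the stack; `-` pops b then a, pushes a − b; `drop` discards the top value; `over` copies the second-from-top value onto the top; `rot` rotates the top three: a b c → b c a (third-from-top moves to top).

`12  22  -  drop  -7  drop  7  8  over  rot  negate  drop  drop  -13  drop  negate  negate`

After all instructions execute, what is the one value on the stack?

8

12     → [12]
22     → [12, 22]
-      → [-10]
drop   → []
-7     → [-7]
drop   → []
7      → [7]
8      → [7, 8]
over   → [7, 8, 7]
rot    → [8, 7, 7]
negate → [8, 7, -7]
drop   → [8, 7]
drop   → [8]
-13    → [8, -13]
drop   → [8]
negate → [-8]
negate → [8]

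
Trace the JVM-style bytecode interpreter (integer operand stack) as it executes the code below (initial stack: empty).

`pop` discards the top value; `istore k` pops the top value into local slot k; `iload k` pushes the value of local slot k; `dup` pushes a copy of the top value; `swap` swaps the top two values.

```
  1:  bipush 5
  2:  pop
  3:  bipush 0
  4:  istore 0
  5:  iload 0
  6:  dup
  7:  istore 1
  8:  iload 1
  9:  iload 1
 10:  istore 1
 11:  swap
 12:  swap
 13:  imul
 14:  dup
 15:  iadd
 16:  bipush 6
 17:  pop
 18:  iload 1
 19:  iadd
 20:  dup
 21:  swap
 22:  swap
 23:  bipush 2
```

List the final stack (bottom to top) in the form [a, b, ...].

bipush 5 : 5
pop      : (empty)
bipush 0 : 0
istore 0 : (empty)
iload 0  : 0
dup      : 0 0
istore 1 : 0
iload 1  : 0 0
iload 1  : 0 0 0
istore 1 : 0 0
swap     : 0 0
swap     : 0 0
imul     : 0
dup      : 0 0
iadd     : 0
bipush 6 : 0 6
pop      : 0
iload 1  : 0 0
iadd     : 0
dup      : 0 0
swap     : 0 0
swap     : 0 0
bipush 2 : 0 0 2

[0, 0, 2]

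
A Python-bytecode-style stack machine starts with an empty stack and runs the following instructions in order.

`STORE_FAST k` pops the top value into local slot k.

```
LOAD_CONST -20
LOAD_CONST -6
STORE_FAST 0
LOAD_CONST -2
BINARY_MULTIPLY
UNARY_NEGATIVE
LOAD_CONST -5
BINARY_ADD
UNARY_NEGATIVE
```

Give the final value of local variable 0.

-6

LOAD_CONST -20  : [-20]
LOAD_CONST -6   : [-20, -6]
STORE_FAST 0    : [-20]
LOAD_CONST -2   : [-20, -2]
BINARY_MULTIPLY : [40]
UNARY_NEGATIVE  : [-40]
LOAD_CONST -5   : [-40, -5]
BINARY_ADD      : [-45]
UNARY_NEGATIVE  : [45]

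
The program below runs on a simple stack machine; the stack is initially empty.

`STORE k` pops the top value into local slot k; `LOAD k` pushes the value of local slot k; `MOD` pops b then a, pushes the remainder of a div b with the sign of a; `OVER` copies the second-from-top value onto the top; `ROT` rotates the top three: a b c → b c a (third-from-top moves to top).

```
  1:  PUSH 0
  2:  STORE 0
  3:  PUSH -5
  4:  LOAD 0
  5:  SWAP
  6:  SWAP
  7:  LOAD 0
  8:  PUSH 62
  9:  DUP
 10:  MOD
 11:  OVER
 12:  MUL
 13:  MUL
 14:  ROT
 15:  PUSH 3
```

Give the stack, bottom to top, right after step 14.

[0, 0, -5]

PUSH 0   [0]
STORE 0  []
PUSH -5  [-5]
LOAD 0   [-5, 0]
SWAP     [0, -5]
SWAP     [-5, 0]
LOAD 0   [-5, 0, 0]
PUSH 62  [-5, 0, 0, 62]
DUP      [-5, 0, 0, 62, 62]
MOD      [-5, 0, 0, 0]
OVER     [-5, 0, 0, 0, 0]
MUL      [-5, 0, 0, 0]
MUL      [-5, 0, 0]
ROT      [0, 0, -5]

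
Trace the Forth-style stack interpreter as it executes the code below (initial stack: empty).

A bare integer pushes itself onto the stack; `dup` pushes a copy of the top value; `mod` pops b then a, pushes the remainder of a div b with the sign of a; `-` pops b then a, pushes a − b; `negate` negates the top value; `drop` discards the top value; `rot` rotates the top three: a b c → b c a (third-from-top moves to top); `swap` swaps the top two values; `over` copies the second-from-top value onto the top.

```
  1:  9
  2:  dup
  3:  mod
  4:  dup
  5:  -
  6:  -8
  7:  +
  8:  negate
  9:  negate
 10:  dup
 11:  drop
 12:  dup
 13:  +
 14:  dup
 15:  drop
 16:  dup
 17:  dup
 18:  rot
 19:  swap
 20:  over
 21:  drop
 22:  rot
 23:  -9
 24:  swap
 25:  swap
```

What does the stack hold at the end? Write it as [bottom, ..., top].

9       9
dup     9 9
mod     0
dup     0 0
-       0
-8      0 -8
+       -8
negate  8
negate  -8
dup     -8 -8
drop    -8
dup     -8 -8
+       -16
dup     -16 -16
drop    -16
dup     -16 -16
dup     -16 -16 -16
rot     -16 -16 -16
swap    -16 -16 -16
over    -16 -16 -16 -16
drop    -16 -16 -16
rot     -16 -16 -16
-9      -16 -16 -16 -9
swap    -16 -16 -9 -16
swap    -16 -16 -16 -9

[-16, -16, -16, -9]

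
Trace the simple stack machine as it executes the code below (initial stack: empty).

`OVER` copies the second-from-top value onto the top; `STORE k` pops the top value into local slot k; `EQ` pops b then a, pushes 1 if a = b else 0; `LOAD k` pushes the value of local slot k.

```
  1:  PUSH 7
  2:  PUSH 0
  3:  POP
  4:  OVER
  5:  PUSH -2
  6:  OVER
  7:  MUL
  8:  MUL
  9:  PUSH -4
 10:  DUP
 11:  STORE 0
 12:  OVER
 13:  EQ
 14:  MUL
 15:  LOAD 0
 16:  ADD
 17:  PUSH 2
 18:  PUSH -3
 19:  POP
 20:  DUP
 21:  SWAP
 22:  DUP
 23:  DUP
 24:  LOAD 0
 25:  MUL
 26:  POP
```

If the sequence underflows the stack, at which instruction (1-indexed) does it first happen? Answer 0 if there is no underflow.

4

PUSH 7  7
PUSH 0  7 0
POP     7
OVER  — needs 2 operands, stack has 1 → underflow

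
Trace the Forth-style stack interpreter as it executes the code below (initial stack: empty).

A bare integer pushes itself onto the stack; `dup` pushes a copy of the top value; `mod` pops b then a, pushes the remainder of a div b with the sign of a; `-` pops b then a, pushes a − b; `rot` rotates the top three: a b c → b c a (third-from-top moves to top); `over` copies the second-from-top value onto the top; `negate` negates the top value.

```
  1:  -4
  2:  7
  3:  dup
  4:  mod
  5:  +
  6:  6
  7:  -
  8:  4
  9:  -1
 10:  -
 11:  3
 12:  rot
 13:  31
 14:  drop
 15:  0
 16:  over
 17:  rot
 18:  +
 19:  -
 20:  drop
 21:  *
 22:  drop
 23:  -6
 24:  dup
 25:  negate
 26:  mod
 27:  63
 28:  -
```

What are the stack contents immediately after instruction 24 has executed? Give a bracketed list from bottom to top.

-4    -4
7     -4 7
dup   -4 7 7
mod   -4 0
+     -4
6     -4 6
-     -10
4     -10 4
-1    -10 4 -1
-     -10 5
3     -10 5 3
rot   5 3 -10
31    5 3 -10 31
drop  5 3 -10
0     5 3 -10 0
over  5 3 -10 0 -10
rot   5 3 0 -10 -10
+     5 3 0 -20
-     5 3 20
drop  5 3
*     15
drop  (empty)
-6    -6
dup   -6 -6

[-6, -6]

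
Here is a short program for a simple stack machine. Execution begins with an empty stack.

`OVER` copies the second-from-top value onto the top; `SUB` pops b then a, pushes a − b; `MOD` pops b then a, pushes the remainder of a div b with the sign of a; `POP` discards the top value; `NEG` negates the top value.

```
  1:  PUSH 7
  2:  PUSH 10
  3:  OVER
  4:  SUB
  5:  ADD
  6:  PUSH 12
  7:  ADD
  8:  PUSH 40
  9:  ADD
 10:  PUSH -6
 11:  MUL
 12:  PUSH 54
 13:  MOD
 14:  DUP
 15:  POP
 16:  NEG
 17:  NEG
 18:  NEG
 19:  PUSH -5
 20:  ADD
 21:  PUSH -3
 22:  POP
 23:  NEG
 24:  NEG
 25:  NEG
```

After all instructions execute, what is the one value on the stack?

-43

PUSH 7   [7]
PUSH 10  [7, 10]
OVER     [7, 10, 7]
SUB      [7, 3]
ADD      [10]
PUSH 12  [10, 12]
ADD      [22]
PUSH 40  [22, 40]
ADD      [62]
PUSH -6  [62, -6]
MUL      [-372]
PUSH 54  [-372, 54]
MOD      [-48]
DUP      [-48, -48]
POP      [-48]
NEG      [48]
NEG      [-48]
NEG      [48]
PUSH -5  [48, -5]
ADD      [43]
PUSH -3  [43, -3]
POP      [43]
NEG      [-43]
NEG      [43]
NEG      [-43]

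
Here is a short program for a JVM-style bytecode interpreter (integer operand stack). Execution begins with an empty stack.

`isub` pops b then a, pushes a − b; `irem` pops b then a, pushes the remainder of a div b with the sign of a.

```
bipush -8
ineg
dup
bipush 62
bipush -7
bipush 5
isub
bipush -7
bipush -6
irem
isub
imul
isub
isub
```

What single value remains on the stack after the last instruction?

bipush -8  -8
ineg       8
dup        8 8
bipush 62  8 8 62
bipush -7  8 8 62 -7
bipush 5   8 8 62 -7 5
isub       8 8 62 -12
bipush -7  8 8 62 -12 -7
bipush -6  8 8 62 -12 -7 -6
irem       8 8 62 -12 -1
isub       8 8 62 -11
imul       8 8 -682
isub       8 690
isub       -682

-682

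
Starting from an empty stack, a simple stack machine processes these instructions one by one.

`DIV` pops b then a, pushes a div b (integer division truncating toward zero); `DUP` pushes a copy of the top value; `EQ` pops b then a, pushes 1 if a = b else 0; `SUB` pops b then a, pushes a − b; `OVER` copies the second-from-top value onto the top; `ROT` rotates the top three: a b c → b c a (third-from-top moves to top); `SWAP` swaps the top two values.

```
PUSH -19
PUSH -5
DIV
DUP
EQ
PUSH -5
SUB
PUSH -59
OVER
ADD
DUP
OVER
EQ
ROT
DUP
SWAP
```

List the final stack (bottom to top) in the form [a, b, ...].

PUSH -19 -> -19
PUSH -5  -> -19 -5
DIV      -> 3
DUP      -> 3 3
EQ       -> 1
PUSH -5  -> 1 -5
SUB      -> 6
PUSH -59 -> 6 -59
OVER     -> 6 -59 6
ADD      -> 6 -53
DUP      -> 6 -53 -53
OVER     -> 6 -53 -53 -53
EQ       -> 6 -53 1
ROT      -> -53 1 6
DUP      -> -53 1 6 6
SWAP     -> -53 1 6 6

[-53, 1, 6, 6]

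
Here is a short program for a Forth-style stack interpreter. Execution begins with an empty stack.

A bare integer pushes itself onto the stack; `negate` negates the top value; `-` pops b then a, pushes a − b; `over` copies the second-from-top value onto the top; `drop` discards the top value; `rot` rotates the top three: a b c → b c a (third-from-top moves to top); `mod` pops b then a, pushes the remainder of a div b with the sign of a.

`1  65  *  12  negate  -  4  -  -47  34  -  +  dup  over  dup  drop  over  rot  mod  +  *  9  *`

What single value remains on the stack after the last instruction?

576

1      → [1]
65     → [1, 65]
*      → [65]
12     → [65, 12]
negate → [65, -12]
-      → [77]
4      → [77, 4]
-      → [73]
-47    → [73, -47]
34     → [73, -47, 34]
-      → [73, -81]
+      → [-8]
dup    → [-8, -8]
over   → [-8, -8, -8]
dup    → [-8, -8, -8, -8]
drop   → [-8, -8, -8]
over   → [-8, -8, -8, -8]
rot    → [-8, -8, -8, -8]
mod    → [-8, -8, 0]
+      → [-8, -8]
*      → [64]
9      → [64, 9]
*      → [576]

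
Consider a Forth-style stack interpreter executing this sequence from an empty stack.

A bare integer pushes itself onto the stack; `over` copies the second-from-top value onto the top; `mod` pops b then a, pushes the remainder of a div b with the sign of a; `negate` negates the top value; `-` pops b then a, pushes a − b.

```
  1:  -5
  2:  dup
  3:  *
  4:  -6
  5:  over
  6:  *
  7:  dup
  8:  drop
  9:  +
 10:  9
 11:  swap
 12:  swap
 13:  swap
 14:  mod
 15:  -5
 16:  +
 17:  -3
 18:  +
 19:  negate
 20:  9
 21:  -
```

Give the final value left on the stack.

-10

-5     → [-5]
dup    → [-5, -5]
*      → [25]
-6     → [25, -6]
over   → [25, -6, 25]
*      → [25, -150]
dup    → [25, -150, -150]
drop   → [25, -150]
+      → [-125]
9      → [-125, 9]
swap   → [9, -125]
swap   → [-125, 9]
swap   → [9, -125]
mod    → [9]
-5     → [9, -5]
+      → [4]
-3     → [4, -3]
+      → [1]
negate → [-1]
9      → [-1, 9]
-      → [-10]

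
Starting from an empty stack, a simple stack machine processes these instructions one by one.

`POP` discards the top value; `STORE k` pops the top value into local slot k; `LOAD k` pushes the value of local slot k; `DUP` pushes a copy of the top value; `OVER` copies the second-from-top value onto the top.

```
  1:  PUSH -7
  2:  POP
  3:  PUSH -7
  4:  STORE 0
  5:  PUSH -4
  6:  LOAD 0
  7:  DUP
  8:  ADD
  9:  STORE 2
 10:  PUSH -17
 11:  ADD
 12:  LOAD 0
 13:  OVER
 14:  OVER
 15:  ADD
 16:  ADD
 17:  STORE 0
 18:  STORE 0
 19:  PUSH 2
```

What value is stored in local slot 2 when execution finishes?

-14

PUSH -7  → [-7]
POP      → []
PUSH -7  → [-7]
STORE 0  → []
PUSH -4  → [-4]
LOAD 0   → [-4, -7]
DUP      → [-4, -7, -7]
ADD      → [-4, -14]
STORE 2  → [-4]
PUSH -17 → [-4, -17]
ADD      → [-21]
LOAD 0   → [-21, -7]
OVER     → [-21, -7, -21]
OVER     → [-21, -7, -21, -7]
ADD      → [-21, -7, -28]
ADD      → [-21, -35]
STORE 0  → [-21]
STORE 0  → []
PUSH 2   → [2]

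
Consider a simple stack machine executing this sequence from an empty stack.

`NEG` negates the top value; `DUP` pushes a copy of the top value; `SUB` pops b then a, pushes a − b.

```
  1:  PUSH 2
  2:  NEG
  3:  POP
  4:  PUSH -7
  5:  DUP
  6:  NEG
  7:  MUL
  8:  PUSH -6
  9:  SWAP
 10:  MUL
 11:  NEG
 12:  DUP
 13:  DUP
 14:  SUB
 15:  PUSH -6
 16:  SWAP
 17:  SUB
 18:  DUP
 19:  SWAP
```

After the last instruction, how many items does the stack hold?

PUSH 2  -> 2
NEG     -> -2
POP     -> (empty)
PUSH -7 -> -7
DUP     -> -7 -7
NEG     -> -7 7
MUL     -> -49
PUSH -6 -> -49 -6
SWAP    -> -6 -49
MUL     -> 294
NEG     -> -294
DUP     -> -294 -294
DUP     -> -294 -294 -294
SUB     -> -294 0
PUSH -6 -> -294 0 -6
SWAP    -> -294 -6 0
SUB     -> -294 -6
DUP     -> -294 -6 -6
SWAP    -> -294 -6 -6

3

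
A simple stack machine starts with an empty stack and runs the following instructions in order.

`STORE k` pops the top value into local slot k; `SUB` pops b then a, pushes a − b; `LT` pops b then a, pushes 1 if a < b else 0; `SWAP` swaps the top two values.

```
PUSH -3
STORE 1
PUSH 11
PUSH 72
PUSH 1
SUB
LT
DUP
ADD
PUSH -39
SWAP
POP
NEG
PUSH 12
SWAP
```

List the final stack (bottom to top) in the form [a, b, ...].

PUSH -3   [-3]
STORE 1   []
PUSH 11   [11]
PUSH 72   [11, 72]
PUSH 1    [11, 72, 1]
SUB       [11, 71]
LT        [1]
DUP       [1, 1]
ADD       [2]
PUSH -39  [2, -39]
SWAP      [-39, 2]
POP       [-39]
NEG       [39]
PUSH 12   [39, 12]
SWAP      [12, 39]

[12, 39]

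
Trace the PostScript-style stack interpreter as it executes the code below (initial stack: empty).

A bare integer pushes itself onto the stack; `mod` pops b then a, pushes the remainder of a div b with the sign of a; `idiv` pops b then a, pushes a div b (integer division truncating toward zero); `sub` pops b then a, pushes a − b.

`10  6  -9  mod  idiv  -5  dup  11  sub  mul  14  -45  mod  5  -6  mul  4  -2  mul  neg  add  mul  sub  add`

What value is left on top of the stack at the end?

389

10   : [10]
6    : [10, 6]
-9   : [10, 6, -9]
mod  : [10, 6]
idiv : [1]
-5   : [1, -5]
dup  : [1, -5, -5]
11   : [1, -5, -5, 11]
sub  : [1, -5, -16]
mul  : [1, 80]
14   : [1, 80, 14]
-45  : [1, 80, 14, -45]
mod  : [1, 80, 14]
5    : [1, 80, 14, 5]
-6   : [1, 80, 14, 5, -6]
mul  : [1, 80, 14, -30]
4    : [1, 80, 14, -30, 4]
-2   : [1, 80, 14, -30, 4, -2]
mul  : [1, 80, 14, -30, -8]
neg  : [1, 80, 14, -30, 8]
add  : [1, 80, 14, -22]
mul  : [1, 80, -308]
sub  : [1, 388]
add  : [389]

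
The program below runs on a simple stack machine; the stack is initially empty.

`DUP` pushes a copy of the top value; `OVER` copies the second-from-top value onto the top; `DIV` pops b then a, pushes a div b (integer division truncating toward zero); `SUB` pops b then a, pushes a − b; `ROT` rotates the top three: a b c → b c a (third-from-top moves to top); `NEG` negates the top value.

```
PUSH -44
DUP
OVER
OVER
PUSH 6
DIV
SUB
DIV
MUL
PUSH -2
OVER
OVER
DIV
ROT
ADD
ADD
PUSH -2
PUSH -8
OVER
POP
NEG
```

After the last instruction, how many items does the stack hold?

PUSH -44 -> [-44]
DUP      -> [-44, -44]
OVER     -> [-44, -44, -44]
OVER     -> [-44, -44, -44, -44]
PUSH 6   -> [-44, -44, -44, -44, 6]
DIV      -> [-44, -44, -44, -7]
SUB      -> [-44, -44, -37]
DIV      -> [-44, 1]
MUL      -> [-44]
PUSH -2  -> [-44, -2]
OVER     -> [-44, -2, -44]
OVER     -> [-44, -2, -44, -2]
DIV      -> [-44, -2, 22]
ROT      -> [-2, 22, -44]
ADD      -> [-2, -22]
ADD      -> [-24]
PUSH -2  -> [-24, -2]
PUSH -8  -> [-24, -2, -8]
OVER     -> [-24, -2, -8, -2]
POP      -> [-24, -2, -8]
NEG      -> [-24, -2, 8]

3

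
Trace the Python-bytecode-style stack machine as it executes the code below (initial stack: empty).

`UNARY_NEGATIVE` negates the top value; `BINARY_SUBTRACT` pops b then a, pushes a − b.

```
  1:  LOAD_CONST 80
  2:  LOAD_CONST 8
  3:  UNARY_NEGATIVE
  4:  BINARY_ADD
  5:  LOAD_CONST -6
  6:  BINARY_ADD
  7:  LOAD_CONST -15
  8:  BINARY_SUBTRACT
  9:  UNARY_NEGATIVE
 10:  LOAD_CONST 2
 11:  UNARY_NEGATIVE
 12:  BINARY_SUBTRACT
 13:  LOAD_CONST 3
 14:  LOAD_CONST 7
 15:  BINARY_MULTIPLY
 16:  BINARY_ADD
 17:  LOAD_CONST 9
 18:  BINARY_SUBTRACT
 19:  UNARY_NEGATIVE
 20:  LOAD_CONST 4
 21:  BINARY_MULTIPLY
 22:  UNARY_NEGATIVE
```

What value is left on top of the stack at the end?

LOAD_CONST 80   : [80]
LOAD_CONST 8    : [80, 8]
UNARY_NEGATIVE  : [80, -8]
BINARY_ADD      : [72]
LOAD_CONST -6   : [72, -6]
BINARY_ADD      : [66]
LOAD_CONST -15  : [66, -15]
BINARY_SUBTRACT : [81]
UNARY_NEGATIVE  : [-81]
LOAD_CONST 2    : [-81, 2]
UNARY_NEGATIVE  : [-81, -2]
BINARY_SUBTRACT : [-79]
LOAD_CONST 3    : [-79, 3]
LOAD_CONST 7    : [-79, 3, 7]
BINARY_MULTIPLY : [-79, 21]
BINARY_ADD      : [-58]
LOAD_CONST 9    : [-58, 9]
BINARY_SUBTRACT : [-67]
UNARY_NEGATIVE  : [67]
LOAD_CONST 4    : [67, 4]
BINARY_MULTIPLY : [268]
UNARY_NEGATIVE  : [-268]

-268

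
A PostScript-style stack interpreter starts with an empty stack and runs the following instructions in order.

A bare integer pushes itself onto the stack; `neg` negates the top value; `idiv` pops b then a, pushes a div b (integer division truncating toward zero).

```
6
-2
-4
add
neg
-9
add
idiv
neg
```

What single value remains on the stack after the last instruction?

2

6     [6]
-2    [6, -2]
-4    [6, -2, -4]
add   [6, -6]
neg   [6, 6]
-9    [6, 6, -9]
add   [6, -3]
idiv  [-2]
neg   [2]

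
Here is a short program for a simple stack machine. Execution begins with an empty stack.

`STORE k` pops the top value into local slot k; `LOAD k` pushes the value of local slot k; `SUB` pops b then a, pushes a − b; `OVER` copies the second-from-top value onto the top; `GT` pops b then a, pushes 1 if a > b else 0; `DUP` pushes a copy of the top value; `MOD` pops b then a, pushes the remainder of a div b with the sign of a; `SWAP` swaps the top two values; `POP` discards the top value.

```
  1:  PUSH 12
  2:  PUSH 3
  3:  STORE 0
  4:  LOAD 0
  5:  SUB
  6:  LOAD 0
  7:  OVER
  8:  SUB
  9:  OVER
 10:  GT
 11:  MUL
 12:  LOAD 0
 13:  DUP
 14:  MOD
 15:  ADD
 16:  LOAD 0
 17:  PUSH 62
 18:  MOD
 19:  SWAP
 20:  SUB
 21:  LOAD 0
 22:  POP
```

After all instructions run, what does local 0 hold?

PUSH 12  12
PUSH 3   12 3
STORE 0  12
LOAD 0   12 3
SUB      9
LOAD 0   9 3
OVER     9 3 9
SUB      9 -6
OVER     9 -6 9
GT       9 0
MUL      0
LOAD 0   0 3
DUP      0 3 3
MOD      0 0
ADD      0
LOAD 0   0 3
PUSH 62  0 3 62
MOD      0 3
SWAP     3 0
SUB      3
LOAD 0   3 3
POP      3

3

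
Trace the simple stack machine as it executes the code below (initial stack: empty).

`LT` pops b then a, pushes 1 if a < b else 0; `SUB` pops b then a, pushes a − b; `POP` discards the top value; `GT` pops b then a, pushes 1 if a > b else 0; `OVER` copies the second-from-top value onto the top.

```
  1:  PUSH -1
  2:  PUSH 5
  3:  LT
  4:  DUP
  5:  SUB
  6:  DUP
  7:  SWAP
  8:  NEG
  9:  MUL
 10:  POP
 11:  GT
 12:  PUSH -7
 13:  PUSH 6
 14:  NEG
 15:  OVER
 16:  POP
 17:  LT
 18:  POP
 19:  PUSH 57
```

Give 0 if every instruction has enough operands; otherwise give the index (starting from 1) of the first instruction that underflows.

11

PUSH -1  -1
PUSH 5   -1 5
LT       1
DUP      1 1
SUB      0
DUP      0 0
SWAP     0 0
NEG      0 0
MUL      0
POP      (empty)
GT  — needs 2 operands, stack has 0 → underflow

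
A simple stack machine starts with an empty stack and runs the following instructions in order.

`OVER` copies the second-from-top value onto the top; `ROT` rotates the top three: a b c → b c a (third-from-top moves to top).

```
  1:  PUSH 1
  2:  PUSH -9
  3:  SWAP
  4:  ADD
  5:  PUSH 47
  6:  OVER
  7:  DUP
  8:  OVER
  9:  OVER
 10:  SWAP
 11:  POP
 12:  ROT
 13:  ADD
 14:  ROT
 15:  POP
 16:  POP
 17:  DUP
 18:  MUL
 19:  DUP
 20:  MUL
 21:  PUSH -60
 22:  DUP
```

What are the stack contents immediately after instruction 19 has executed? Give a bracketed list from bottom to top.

PUSH 1  : [1]
PUSH -9 : [1, -9]
SWAP    : [-9, 1]
ADD     : [-8]
PUSH 47 : [-8, 47]
OVER    : [-8, 47, -8]
DUP     : [-8, 47, -8, -8]
OVER    : [-8, 47, -8, -8, -8]
OVER    : [-8, 47, -8, -8, -8, -8]
SWAP    : [-8, 47, -8, -8, -8, -8]
POP     : [-8, 47, -8, -8, -8]
ROT     : [-8, 47, -8, -8, -8]
ADD     : [-8, 47, -8, -16]
ROT     : [-8, -8, -16, 47]
POP     : [-8, -8, -16]
POP     : [-8, -8]
DUP     : [-8, -8, -8]
MUL     : [-8, 64]
DUP     : [-8, 64, 64]

[-8, 64, 64]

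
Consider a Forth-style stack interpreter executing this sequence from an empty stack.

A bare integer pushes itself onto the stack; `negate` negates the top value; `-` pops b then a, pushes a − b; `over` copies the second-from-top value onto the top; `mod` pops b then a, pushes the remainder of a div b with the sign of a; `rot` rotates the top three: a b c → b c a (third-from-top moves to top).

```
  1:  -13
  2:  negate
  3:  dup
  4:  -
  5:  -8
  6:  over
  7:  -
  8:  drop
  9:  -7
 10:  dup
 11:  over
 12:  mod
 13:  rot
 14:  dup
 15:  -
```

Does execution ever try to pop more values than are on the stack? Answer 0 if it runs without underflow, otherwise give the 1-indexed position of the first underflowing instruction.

-13     -13
negate  13
dup     13 13
-       0
-8      0 -8
over    0 -8 0
-       0 -8
drop    0
-7      0 -7
dup     0 -7 -7
over    0 -7 -7 -7
mod     0 -7 0
rot     -7 0 0
dup     -7 0 0 0
-       -7 0 0

0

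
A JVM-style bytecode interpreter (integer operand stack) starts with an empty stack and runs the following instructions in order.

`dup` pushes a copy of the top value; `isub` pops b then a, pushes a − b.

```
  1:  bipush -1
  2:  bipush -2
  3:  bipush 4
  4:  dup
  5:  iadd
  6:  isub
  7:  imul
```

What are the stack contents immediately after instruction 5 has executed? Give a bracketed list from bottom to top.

bipush -1 : -1
bipush -2 : -1 -2
bipush 4  : -1 -2 4
dup       : -1 -2 4 4
iadd      : -1 -2 8

[-1, -2, 8]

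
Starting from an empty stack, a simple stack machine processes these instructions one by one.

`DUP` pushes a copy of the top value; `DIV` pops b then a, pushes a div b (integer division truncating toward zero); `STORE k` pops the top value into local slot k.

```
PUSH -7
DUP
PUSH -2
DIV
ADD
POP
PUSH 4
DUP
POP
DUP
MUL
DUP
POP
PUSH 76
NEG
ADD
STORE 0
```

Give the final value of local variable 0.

-60

PUSH -7 → [-7]
DUP     → [-7, -7]
PUSH -2 → [-7, -7, -2]
DIV     → [-7, 3]
ADD     → [-4]
POP     → []
PUSH 4  → [4]
DUP     → [4, 4]
POP     → [4]
DUP     → [4, 4]
MUL     → [16]
DUP     → [16, 16]
POP     → [16]
PUSH 76 → [16, 76]
NEG     → [16, -76]
ADD     → [-60]
STORE 0 → []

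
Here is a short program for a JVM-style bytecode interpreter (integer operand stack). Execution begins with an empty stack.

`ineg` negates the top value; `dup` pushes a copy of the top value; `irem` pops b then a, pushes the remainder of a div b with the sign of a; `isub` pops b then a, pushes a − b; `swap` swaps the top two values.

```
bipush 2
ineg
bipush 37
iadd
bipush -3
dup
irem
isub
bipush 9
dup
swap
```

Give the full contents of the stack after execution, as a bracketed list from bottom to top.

[35, 9, 9]

bipush 2  → 2
ineg      → -2
bipush 37 → -2 37
iadd      → 35
bipush -3 → 35 -3
dup       → 35 -3 -3
irem      → 35 0
isub      → 35
bipush 9  → 35 9
dup       → 35 9 9
swap      → 35 9 9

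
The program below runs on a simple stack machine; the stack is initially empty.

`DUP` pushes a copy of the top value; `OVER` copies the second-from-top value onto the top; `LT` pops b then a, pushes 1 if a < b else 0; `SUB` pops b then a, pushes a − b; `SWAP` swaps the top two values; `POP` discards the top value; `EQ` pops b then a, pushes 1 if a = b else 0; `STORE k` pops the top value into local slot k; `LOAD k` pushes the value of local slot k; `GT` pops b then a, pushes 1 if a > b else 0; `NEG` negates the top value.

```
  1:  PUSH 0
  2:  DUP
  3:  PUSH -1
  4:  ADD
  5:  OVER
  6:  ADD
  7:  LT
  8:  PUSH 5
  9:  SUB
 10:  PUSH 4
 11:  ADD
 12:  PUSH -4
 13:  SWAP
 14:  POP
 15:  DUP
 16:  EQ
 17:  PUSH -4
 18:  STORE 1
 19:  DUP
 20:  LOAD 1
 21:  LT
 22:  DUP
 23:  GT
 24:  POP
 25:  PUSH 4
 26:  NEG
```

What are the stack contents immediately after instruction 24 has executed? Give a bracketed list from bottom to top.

[1]

PUSH 0  -> 0
DUP     -> 0 0
PUSH -1 -> 0 0 -1
ADD     -> 0 -1
OVER    -> 0 -1 0
ADD     -> 0 -1
LT      -> 0
PUSH 5  -> 0 5
SUB     -> -5
PUSH 4  -> -5 4
ADD     -> -1
PUSH -4 -> -1 -4
SWAP    -> -4 -1
POP     -> -4
DUP     -> -4 -4
EQ      -> 1
PUSH -4 -> 1 -4
STORE 1 -> 1
DUP     -> 1 1
LOAD 1  -> 1 1 -4
LT      -> 1 0
DUP     -> 1 0 0
GT      -> 1 0
POP     -> 1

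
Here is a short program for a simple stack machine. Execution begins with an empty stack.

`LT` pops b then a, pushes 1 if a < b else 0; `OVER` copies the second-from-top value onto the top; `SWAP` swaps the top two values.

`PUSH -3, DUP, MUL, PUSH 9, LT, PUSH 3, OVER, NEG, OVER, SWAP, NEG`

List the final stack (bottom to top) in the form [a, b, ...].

[0, 3, 3, 0]

PUSH -3 -> -3
DUP     -> -3 -3
MUL     -> 9
PUSH 9  -> 9 9
LT      -> 0
PUSH 3  -> 0 3
OVER    -> 0 3 0
NEG     -> 0 3 0
OVER    -> 0 3 0 3
SWAP    -> 0 3 3 0
NEG     -> 0 3 3 0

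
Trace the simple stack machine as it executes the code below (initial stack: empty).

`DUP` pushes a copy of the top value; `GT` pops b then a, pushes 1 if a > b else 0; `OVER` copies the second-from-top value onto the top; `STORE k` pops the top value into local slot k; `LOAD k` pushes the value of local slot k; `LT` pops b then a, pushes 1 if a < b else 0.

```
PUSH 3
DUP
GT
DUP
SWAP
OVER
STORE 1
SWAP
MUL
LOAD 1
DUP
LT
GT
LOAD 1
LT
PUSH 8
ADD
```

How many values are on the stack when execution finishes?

1

PUSH 3  → [3]
DUP     → [3, 3]
GT      → [0]
DUP     → [0, 0]
SWAP    → [0, 0]
OVER    → [0, 0, 0]
STORE 1 → [0, 0]
SWAP    → [0, 0]
MUL     → [0]
LOAD 1  → [0, 0]
DUP     → [0, 0, 0]
LT      → [0, 0]
GT      → [0]
LOAD 1  → [0, 0]
LT      → [0]
PUSH 8  → [0, 8]
ADD     → [8]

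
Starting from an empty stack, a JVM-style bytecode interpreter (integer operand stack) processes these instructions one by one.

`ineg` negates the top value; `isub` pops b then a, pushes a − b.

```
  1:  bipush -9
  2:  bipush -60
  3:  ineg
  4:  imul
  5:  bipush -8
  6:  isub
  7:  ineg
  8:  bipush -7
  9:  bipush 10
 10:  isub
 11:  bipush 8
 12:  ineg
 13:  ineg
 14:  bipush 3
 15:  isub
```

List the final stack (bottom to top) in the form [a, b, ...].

bipush -9  : [-9]
bipush -60 : [-9, -60]
ineg       : [-9, 60]
imul       : [-540]
bipush -8  : [-540, -8]
isub       : [-532]
ineg       : [532]
bipush -7  : [532, -7]
bipush 10  : [532, -7, 10]
isub       : [532, -17]
bipush 8   : [532, -17, 8]
ineg       : [532, -17, -8]
ineg       : [532, -17, 8]
bipush 3   : [532, -17, 8, 3]
isub       : [532, -17, 5]

[532, -17, 5]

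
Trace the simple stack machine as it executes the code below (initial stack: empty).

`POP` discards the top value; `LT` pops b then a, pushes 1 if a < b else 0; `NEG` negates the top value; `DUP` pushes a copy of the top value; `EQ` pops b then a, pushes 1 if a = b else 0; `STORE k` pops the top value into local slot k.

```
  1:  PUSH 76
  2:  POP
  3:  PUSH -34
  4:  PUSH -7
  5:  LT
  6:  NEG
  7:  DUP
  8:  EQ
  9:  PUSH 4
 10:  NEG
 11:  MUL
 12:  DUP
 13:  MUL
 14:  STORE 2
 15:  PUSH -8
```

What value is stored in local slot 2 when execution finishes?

PUSH 76  -> 76
POP      -> (empty)
PUSH -34 -> -34
PUSH -7  -> -34 -7
LT       -> 1
NEG      -> -1
DUP      -> -1 -1
EQ       -> 1
PUSH 4   -> 1 4
NEG      -> 1 -4
MUL      -> -4
DUP      -> -4 -4
MUL      -> 16
STORE 2  -> (empty)
PUSH -8  -> -8

16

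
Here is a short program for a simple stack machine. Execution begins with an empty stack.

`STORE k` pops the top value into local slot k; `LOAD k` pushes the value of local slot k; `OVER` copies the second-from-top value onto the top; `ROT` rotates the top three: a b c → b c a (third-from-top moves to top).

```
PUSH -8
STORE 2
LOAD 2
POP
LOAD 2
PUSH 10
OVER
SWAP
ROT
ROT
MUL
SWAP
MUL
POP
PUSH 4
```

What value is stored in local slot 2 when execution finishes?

-8

PUSH -8 -> -8
STORE 2 -> (empty)
LOAD 2  -> -8
POP     -> (empty)
LOAD 2  -> -8
PUSH 10 -> -8 10
OVER    -> -8 10 -8
SWAP    -> -8 -8 10
ROT     -> -8 10 -8
ROT     -> 10 -8 -8
MUL     -> 10 64
SWAP    -> 64 10
MUL     -> 640
POP     -> (empty)
PUSH 4  -> 4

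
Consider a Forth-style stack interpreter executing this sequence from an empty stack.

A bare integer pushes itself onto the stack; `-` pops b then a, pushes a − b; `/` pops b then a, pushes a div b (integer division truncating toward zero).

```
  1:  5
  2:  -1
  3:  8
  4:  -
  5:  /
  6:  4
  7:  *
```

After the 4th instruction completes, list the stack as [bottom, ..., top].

[5, -9]

5  -> 5
-1 -> 5 -1
8  -> 5 -1 8
-  -> 5 -9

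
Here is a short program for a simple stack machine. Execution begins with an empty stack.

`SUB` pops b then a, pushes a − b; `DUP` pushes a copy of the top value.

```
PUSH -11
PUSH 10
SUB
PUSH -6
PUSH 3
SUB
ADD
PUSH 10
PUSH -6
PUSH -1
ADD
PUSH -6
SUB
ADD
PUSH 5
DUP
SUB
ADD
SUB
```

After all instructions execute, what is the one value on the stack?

PUSH -11 → -11
PUSH 10  → -11 10
SUB      → -21
PUSH -6  → -21 -6
PUSH 3   → -21 -6 3
SUB      → -21 -9
ADD      → -30
PUSH 10  → -30 10
PUSH -6  → -30 10 -6
PUSH -1  → -30 10 -6 -1
ADD      → -30 10 -7
PUSH -6  → -30 10 -7 -6
SUB      → -30 10 -1
ADD      → -30 9
PUSH 5   → -30 9 5
DUP      → -30 9 5 5
SUB      → -30 9 0
ADD      → -30 9
SUB      → -39

-39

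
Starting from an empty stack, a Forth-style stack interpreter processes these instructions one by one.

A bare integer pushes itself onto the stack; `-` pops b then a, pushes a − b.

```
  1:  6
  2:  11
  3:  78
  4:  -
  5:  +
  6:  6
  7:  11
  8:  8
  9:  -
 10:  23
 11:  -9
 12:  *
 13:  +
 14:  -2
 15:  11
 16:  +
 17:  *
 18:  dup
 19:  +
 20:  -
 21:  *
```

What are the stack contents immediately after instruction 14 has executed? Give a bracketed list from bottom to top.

6  : [6]
11 : [6, 11]
78 : [6, 11, 78]
-  : [6, -67]
+  : [-61]
6  : [-61, 6]
11 : [-61, 6, 11]
8  : [-61, 6, 11, 8]
-  : [-61, 6, 3]
23 : [-61, 6, 3, 23]
-9 : [-61, 6, 3, 23, -9]
*  : [-61, 6, 3, -207]
+  : [-61, 6, -204]
-2 : [-61, 6, -204, -2]

[-61, 6, -204, -2]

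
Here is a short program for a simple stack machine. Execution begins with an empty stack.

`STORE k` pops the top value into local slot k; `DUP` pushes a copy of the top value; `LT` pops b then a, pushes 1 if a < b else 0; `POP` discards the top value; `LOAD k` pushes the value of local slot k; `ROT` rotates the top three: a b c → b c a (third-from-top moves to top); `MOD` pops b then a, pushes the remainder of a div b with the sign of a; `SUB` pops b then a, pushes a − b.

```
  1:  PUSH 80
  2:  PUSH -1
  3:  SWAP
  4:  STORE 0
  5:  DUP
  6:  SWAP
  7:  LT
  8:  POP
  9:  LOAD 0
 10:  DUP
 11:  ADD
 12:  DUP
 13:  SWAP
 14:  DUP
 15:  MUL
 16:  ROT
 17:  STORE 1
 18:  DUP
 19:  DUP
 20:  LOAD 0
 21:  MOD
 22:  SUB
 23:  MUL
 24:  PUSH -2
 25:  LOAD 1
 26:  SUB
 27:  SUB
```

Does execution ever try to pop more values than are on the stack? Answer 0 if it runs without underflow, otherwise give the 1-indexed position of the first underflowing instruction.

16

PUSH 80 -> 80
PUSH -1 -> 80 -1
SWAP    -> -1 80
STORE 0 -> -1
DUP     -> -1 -1
SWAP    -> -1 -1
LT      -> 0
POP     -> (empty)
LOAD 0  -> 80
DUP     -> 80 80
ADD     -> 160
DUP     -> 160 160
SWAP    -> 160 160
DUP     -> 160 160 160
MUL     -> 160 25600
ROT  — needs 3 operands, stack has 2 → underflow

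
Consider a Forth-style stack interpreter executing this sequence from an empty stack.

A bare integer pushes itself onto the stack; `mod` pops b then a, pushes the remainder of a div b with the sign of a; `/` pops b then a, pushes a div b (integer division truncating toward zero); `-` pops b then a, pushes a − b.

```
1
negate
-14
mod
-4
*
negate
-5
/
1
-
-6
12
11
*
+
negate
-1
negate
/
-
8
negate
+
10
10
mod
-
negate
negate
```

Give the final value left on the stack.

117

1       1
negate  -1
-14     -1 -14
mod     -1
-4      -1 -4
*       4
negate  -4
-5      -4 -5
/       0
1       0 1
-       -1
-6      -1 -6
12      -1 -6 12
11      -1 -6 12 11
*       -1 -6 132
+       -1 126
negate  -1 -126
-1      -1 -126 -1
negate  -1 -126 1
/       -1 -126
-       125
8       125 8
negate  125 -8
+       117
10      117 10
10      117 10 10
mod     117 0
-       117
negate  -117
negate  117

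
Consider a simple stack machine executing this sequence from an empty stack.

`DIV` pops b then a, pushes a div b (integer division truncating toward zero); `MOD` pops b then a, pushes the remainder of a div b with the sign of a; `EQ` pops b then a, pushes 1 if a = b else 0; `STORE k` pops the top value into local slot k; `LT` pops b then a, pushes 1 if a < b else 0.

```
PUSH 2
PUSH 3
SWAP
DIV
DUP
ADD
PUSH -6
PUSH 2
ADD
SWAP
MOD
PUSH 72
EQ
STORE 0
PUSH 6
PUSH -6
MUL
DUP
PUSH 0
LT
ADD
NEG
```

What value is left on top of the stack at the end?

PUSH 2   2
PUSH 3   2 3
SWAP     3 2
DIV      1
DUP      1 1
ADD      2
PUSH -6  2 -6
PUSH 2   2 -6 2
ADD      2 -4
SWAP     -4 2
MOD      0
PUSH 72  0 72
EQ       0
STORE 0  (empty)
PUSH 6   6
PUSH -6  6 -6
MUL      -36
DUP      -36 -36
PUSH 0   -36 -36 0
LT       -36 1
ADD      -35
NEG      35

35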